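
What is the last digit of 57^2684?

1

Powers of 7 mod 10 repeat with period 4: 7, 9, 3, 1.
2684 leaves remainder 0 on division by 4, so 57^2684 ends in 1.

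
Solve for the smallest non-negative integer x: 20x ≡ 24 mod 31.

20⁻¹ ≡ 14 (mod 31) because 20·14 = 280 = 9·31 + 1.
Multiplying both sides by 14: x ≡ 14·24 = 336 ≡ 26 (mod 31).

26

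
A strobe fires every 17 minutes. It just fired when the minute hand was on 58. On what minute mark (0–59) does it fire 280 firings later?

280·17 = 4760.
4760 mod 60 = 20 (since 79·60 = 4740).
(58 + 20) mod 60 = 18.

18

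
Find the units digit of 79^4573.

9

The units digit of 79^n cycles with period 2: 9, 1, …
4573 leaves remainder 1 on division by 2, so 79^4573 ends in 9.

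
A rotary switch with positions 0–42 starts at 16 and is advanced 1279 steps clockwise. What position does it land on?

Dividing 1279 by 43 gives quotient 29 and remainder 32.
(16 + 32) mod 43 = 5.

5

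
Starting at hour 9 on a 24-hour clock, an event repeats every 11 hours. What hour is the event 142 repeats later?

11

142·11 = 1562.
1562 = 65·24 + 2, so 1562 mod 24 = 2.
(9 + 2) mod 24 = 11.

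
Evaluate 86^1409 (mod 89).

86

Successive squares of 86 mod 89: 86^1≡86, 86^2≡9, 86^4≡81, 86^8≡64, 86^16≡2, 86^32≡4, 86^64≡16, 86^128≡78, 86^256≡32, 86^512≡45, 86^1024≡67.
Since 1409 = 1 + 128 + 256 + 1024 in binary, 86^1409 ≡ 86·78·32·67 ≡ 86 (mod 89).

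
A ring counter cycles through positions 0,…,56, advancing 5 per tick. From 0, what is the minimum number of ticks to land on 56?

34

5⁻¹ ≡ 23 (mod 57) because 5·23 = 115 = 2·57 + 1.
So x ≡ 23·56 = 1288 ≡ 34 (mod 57).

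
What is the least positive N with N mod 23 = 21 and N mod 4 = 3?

x ≡ 3 (mod 4) gives x ∈ {3, 7, 11, 15, 19, 23, 27, 31, …}.
The first of these with x mod 23 = 21 is 67.

67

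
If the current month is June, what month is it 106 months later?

April

106 = 8·12 + 10, so 106 mod 12 = 10.
June + 10 months → April.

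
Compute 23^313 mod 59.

By repeated squaring mod 59: 23^1≡23, 23^2≡57, 23^4≡4, 23^8≡16, 23^16≡20, 23^32≡46, 23^64≡51, 23^128≡5, 23^256≡25.
Since 313 = 1 + 8 + 16 + 32 + 256 in binary, 23^313 ≡ 23·16·20·46·25 ≡ 37 (mod 59).

37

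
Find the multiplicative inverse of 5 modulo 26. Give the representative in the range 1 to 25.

5·21 = 105 = 4·26 + 1, so 5⁻¹ ≡ 21 (mod 26).

21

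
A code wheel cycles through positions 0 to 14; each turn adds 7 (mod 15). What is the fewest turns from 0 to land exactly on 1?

15 = 2·7 + 1
7 = 7·1 + 0
Back-substituting gives 7·13 ≡ 1 (mod 15).

13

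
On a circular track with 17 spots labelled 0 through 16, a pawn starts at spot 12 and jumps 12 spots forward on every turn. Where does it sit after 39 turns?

39·12 = 468.
Dividing 468 by 17 gives quotient 27 and remainder 9.
(12 + 9) mod 17 = 4.

4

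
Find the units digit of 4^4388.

6

Last digits of 4^n: 4, 6 (period 2).
4388 mod 2 = 0, so the last digit matches 4^2 = 6.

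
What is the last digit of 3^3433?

Last digits of 3^n: 3, 9, 7, 1 (period 4).
3433 mod 4 = 1, so the last digit matches 3^1 = 3.

3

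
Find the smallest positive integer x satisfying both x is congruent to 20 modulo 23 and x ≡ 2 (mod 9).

x ≡ 2 (mod 9) gives x ∈ {2, 11, 20}.
The first of these with x mod 23 = 20 is 20.

20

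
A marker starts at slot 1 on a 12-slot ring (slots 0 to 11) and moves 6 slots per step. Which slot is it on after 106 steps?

106·6 = 636.
636 = 53·12 + 0, so 636 mod 12 = 0.
(1 + 0) mod 12 = 1.

1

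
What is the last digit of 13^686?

The units digit of 13^n cycles with period 4: 3, 9, 7, 1, …
686 leaves remainder 2 on division by 4, so 13^686 ends in 9.

9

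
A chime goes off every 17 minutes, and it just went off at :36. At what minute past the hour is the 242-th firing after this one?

242·17 = 4114.
4114 = 68·60 + 34, so 4114 mod 60 = 34.
(36 + 34) mod 60 = 10.

10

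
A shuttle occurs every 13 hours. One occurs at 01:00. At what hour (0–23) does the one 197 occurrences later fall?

18

197·13 = 2561.
2561 = 106·24 + 17, so 2561 mod 24 = 17.
(1 + 17) mod 24 = 18.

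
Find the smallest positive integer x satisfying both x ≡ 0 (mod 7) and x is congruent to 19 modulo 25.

119

x ≡ 0 (mod 7) gives x ∈ {0, 7, 14, 21, 28, 35, 42, 49, …}.
The first of these with x mod 25 = 19 is 119.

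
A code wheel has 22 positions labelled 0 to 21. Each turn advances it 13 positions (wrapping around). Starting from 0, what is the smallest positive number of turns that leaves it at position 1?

17

13·17 = 221 = 10·22 + 1, so 13⁻¹ ≡ 17 (mod 22).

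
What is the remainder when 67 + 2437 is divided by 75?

29

2437 − 32·75 = 37, so 2437 ≡ 37 (mod 75).
(67 + 37) mod 75 = 29.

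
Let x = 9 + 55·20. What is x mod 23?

5

55·20 = 1100.
1100 mod 23 = 19 (since 47·23 = 1081).
(9 + 19) mod 23 = 5.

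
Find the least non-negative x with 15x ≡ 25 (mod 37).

15⁻¹ ≡ 5 (mod 37) because 15·5 = 75 = 2·37 + 1.
So x ≡ 5·25 = 125 ≡ 14 (mod 37).
Check: 15·14 = 210 = 5·37 + 25.

14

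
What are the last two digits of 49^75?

49

Successive squares of 49 mod 100: 49^1≡49, 49^2≡1, 49^4≡1, 49^8≡1, 49^16≡1, 49^32≡1, 49^64≡1.
75 = 1 + 2 + 8 + 64, so 49^75 ≡ 49·1·1·1 ≡ 49 (mod 100).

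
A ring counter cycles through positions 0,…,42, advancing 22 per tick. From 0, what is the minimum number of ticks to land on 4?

22⁻¹ ≡ 2 (mod 43) because 22·2 = 44 = 1·43 + 1.
Multiplying both sides by 2: x ≡ 2·4 = 8 ≡ 8 (mod 43).
Check: 22·8 = 176 = 4·43 + 4.

8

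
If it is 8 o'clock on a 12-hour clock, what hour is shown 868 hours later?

12

868 = 72·12 + 4, so 868 mod 12 = 4.
8 + 4 → 12 on a 12-hour dial.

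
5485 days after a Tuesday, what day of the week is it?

Saturday

Dividing 5485 by 7 gives quotient 783 and remainder 4.
Tuesday + 4 days → Saturday.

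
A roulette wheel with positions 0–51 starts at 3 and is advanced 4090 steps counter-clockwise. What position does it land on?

4090 = 78·52 + 34, so 4090 mod 52 = 34.
(3 − 34) mod 52 = 21.

21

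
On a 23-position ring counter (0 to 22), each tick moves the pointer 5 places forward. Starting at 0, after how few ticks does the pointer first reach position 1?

The inverse of 5 mod 23 is 14 (since 5·14 = 70 ≡ 1).
So x ≡ 14·1 = 14 ≡ 14 (mod 23).
Check: 5·14 = 70 = 3·23 + 1.

14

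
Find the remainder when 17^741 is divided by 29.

Square-and-reduce mod 29: 17^1≡17, 17^2≡28, 17^4≡1, 17^8≡1, 17^16≡1, 17^32≡1, 17^64≡1, 17^128≡1, 17^256≡1, 17^512≡1.
Since 741 = 1 + 4 + 32 + 64 + 128 + 512 in binary, 17^741 ≡ 17·1·1·1·1·1 ≡ 17 (mod 29).

17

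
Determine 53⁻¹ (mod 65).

27

65 = 1·53 + 12
53 = 4·12 + 5
12 = 2·5 + 2
5 = 2·2 + 1
2 = 2·1 + 0
Back-substituting gives 53·27 ≡ 1 (mod 65).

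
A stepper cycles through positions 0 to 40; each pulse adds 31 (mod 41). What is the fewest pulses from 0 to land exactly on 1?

31·4 = 124 = 3·41 + 1, so 31⁻¹ ≡ 4 (mod 41).

4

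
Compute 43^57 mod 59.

Successive squares of 43 mod 59: 43^1≡43, 43^2≡20, 43^4≡46, 43^8≡51, 43^16≡5, 43^32≡25.
Since 57 = 1 + 8 + 16 + 32 in binary, 43^57 ≡ 43·51·5·25 ≡ 11 (mod 59).

11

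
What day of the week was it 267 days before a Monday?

Sunday

267 mod 7 = 1 (since 38·7 = 266).
Monday − 1 day → Sunday.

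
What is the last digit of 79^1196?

1

Powers of 9 mod 10 repeat with period 2: 9, 1.
1196 mod 2 = 0, so the last digit matches 9^2 = 1.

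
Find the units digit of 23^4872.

1

Last digits of 3^n: 3, 9, 7, 1 (period 4).
4872 leaves remainder 0 on division by 4, so 23^4872 ends in 1.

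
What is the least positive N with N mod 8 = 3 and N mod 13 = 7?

59

x ≡ 3 (mod 8) gives x ∈ {3, 11, 19, 27, 35, 43, 51, 59}.
The first of these with x mod 13 = 7 is 59.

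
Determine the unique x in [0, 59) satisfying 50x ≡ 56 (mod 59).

50⁻¹ ≡ 13 (mod 59) because 50·13 = 650 = 11·59 + 1.
So x ≡ 13·56 = 728 ≡ 20 (mod 59).
Check: 50·20 = 1000 = 16·59 + 56.

20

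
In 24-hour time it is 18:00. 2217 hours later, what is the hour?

2217 − 92·24 = 9, so 2217 ≡ 9 (mod 24).
(18 + 9) mod 24 = 3.

3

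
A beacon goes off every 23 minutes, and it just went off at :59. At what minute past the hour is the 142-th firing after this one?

25

142·23 = 3266.
3266 − 54·60 = 26, so 3266 ≡ 26 (mod 60).
(59 + 26) mod 60 = 25.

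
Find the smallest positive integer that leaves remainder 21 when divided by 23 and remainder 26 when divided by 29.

Since 29·4 ≡ 1 (mod 23), take x = 26 + 29·((21−26)·4 mod 23) = 26 + 29·3 = 113.
Check: 113 mod 23 = 21, 113 mod 29 = 26.

113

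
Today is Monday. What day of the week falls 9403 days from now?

Wednesday

Dividing 9403 by 7 gives quotient 1343 and remainder 2.
Monday + 2 days → Wednesday.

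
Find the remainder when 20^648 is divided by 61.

By repeated squaring mod 61: 20^1≡20, 20^2≡34, 20^4≡58, 20^8≡9, 20^16≡20, 20^32≡34, 20^64≡58, 20^128≡9, 20^256≡20, 20^512≡34.
648 = 8 + 128 + 512, so 20^648 ≡ 9·9·34 ≡ 9 (mod 61).

9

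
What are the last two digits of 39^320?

01

Square-and-reduce mod 100: 39^1≡39, 39^2≡21, 39^4≡41, 39^8≡81, 39^16≡61, 39^32≡21, 39^64≡41, 39^128≡81, 39^256≡61.
Since 320 = 64 + 256 in binary, 39^320 ≡ 41·61 ≡ 1 (mod 100).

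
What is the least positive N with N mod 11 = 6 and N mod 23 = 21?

182

Since 23·1 ≡ 1 (mod 11), take x = 21 + 23·((6−21)·1 mod 11) = 21 + 23·7 = 182.
Check: 182 mod 11 = 6, 182 mod 23 = 21.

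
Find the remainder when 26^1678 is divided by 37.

By repeated squaring mod 37: 26^1≡26, 26^2≡10, 26^4≡26, 26^8≡10, 26^16≡26, 26^32≡10, 26^64≡26, 26^128≡10, 26^256≡26, 26^512≡10, 26^1024≡26.
1678 = 2 + 4 + 8 + 128 + 512 + 1024, so 26^1678 ≡ 10·26·10·10·10·26 ≡ 26 (mod 37).

26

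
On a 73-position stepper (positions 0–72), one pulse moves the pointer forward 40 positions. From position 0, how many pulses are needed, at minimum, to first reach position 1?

42

73 = 1·40 + 33
40 = 1·33 + 7
33 = 4·7 + 5
7 = 1·5 + 2
5 = 2·2 + 1
2 = 2·1 + 0
Back-substituting gives 40·42 ≡ 1 (mod 73).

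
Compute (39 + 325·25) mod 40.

4

325·25 = 8125.
8125 − 203·40 = 5, so 8125 ≡ 5 (mod 40).
(39 + 5) mod 40 = 4.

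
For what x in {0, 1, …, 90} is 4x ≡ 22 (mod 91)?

4⁻¹ ≡ 23 (mod 91) because 4·23 = 92 = 1·91 + 1.
Multiplying both sides by 23: x ≡ 23·22 = 506 ≡ 51 (mod 91).

51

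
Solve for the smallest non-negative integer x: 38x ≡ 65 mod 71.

38⁻¹ ≡ 43 (mod 71) because 38·43 = 1634 = 23·71 + 1.
So x ≡ 43·65 = 2795 ≡ 26 (mod 71).

26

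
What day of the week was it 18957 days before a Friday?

18957 mod 7 = 1 (since 2708·7 = 18956).
Friday − 1 day → Thursday.

Thursday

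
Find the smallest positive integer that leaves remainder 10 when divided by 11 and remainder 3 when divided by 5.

x ≡ 3 (mod 5) gives x ∈ {3, 8, 13, 18, 23, 28, 33, 38, …}.
The first of these with x mod 11 = 10 is 43.

43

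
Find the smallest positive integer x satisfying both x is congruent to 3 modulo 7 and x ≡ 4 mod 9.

31

Since 9·4 ≡ 1 (mod 7), take x = 4 + 9·((3−4)·4 mod 7) = 4 + 9·3 = 31.
Check: 31 mod 7 = 3, 31 mod 9 = 4.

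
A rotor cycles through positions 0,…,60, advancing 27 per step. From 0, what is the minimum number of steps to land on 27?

27⁻¹ ≡ 52 (mod 61) because 27·52 = 1404 = 23·61 + 1.
So x ≡ 52·27 = 1404 ≡ 1 (mod 61).

1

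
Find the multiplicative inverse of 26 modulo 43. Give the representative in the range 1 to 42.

26·5 = 130 = 3·43 + 1, so 26⁻¹ ≡ 5 (mod 43).

5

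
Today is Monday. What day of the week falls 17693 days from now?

Dividing 17693 by 7 gives quotient 2527 and remainder 4.
Monday + 4 days → Friday.

Friday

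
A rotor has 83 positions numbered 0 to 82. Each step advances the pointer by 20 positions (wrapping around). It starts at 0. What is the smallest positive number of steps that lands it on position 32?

68

20⁻¹ ≡ 54 (mod 83) because 20·54 = 1080 = 13·83 + 1.
Multiplying both sides by 54: x ≡ 54·32 = 1728 ≡ 68 (mod 83).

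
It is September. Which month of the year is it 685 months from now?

Dividing 685 by 12 gives quotient 57 and remainder 1.
September + 1 month → October.

October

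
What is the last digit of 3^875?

Powers of 3 mod 10 repeat with period 4: 3, 9, 7, 1.
875 leaves remainder 3 on division by 4, so 3^875 ends in 7.

7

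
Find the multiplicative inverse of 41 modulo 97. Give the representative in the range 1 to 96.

41·71 = 2911 = 30·97 + 1, so 41⁻¹ ≡ 71 (mod 97).

71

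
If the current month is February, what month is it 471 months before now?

November

Dividing 471 by 12 gives quotient 39 and remainder 3.
February − 3 months → November.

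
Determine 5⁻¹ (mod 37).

37 = 7·5 + 2
5 = 2·2 + 1
2 = 2·1 + 0
Back-substituting gives 5·15 ≡ 1 (mod 37).

15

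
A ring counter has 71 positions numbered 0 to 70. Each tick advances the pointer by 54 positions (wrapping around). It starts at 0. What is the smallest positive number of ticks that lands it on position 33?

44

54⁻¹ ≡ 25 (mod 71) because 54·25 = 1350 = 19·71 + 1.
So x ≡ 25·33 = 825 ≡ 44 (mod 71).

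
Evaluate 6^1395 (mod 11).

By repeated squaring mod 11: 6^1≡6, 6^2≡3, 6^4≡9, 6^8≡4, 6^16≡5, 6^32≡3, 6^64≡9, 6^128≡4, 6^256≡5, 6^512≡3, 6^1024≡9.
Since 1395 = 1 + 2 + 16 + 32 + 64 + 256 + 1024 in binary, 6^1395 ≡ 6·3·5·3·9·5·9 ≡ 10 (mod 11).

10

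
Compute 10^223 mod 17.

Successive squares of 10 mod 17: 10^1≡10, 10^2≡15, 10^4≡4, 10^8≡16, 10^16≡1, 10^32≡1, 10^64≡1, 10^128≡1.
223 = 1 + 2 + 4 + 8 + 16 + 64 + 128, so 10^223 ≡ 10·15·4·16·1·1·1 ≡ 12 (mod 17).

12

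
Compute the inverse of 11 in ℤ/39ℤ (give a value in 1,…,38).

32

11·32 = 352 = 9·39 + 1, so 11⁻¹ ≡ 32 (mod 39).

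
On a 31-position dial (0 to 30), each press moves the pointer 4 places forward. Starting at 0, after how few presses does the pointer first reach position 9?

The inverse of 4 mod 31 is 8 (since 4·8 = 32 ≡ 1).
So x ≡ 8·9 = 72 ≡ 10 (mod 31).

10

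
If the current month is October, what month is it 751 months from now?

May

Dividing 751 by 12 gives quotient 62 and remainder 7.
October + 7 months → May.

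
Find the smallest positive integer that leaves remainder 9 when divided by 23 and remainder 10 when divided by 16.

170

Since 16·13 ≡ 1 (mod 23), take x = 10 + 16·((9−10)·13 mod 23) = 10 + 16·10 = 170.
Check: 170 mod 23 = 9, 170 mod 16 = 10.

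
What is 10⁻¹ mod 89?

89 = 8·10 + 9
10 = 1·9 + 1
9 = 9·1 + 0
Back-substituting gives 10·9 ≡ 1 (mod 89).

9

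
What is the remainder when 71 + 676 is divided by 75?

676 mod 75 = 1 (since 9·75 = 675).
(71 + 1) mod 75 = 72.

72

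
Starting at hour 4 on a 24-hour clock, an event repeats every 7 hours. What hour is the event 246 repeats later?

246·7 = 1722.
1722 mod 24 = 18 (since 71·24 = 1704).
(4 + 18) mod 24 = 22.

22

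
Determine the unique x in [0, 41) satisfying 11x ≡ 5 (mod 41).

34

11⁻¹ ≡ 15 (mod 41) because 11·15 = 165 = 4·41 + 1.
Multiplying both sides by 15: x ≡ 15·5 = 75 ≡ 34 (mod 41).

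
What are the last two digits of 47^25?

Square-and-reduce mod 100: 47^1≡47, 47^2≡9, 47^4≡81, 47^8≡61, 47^16≡21.
Since 25 = 1 + 8 + 16 in binary, 47^25 ≡ 47·61·21 ≡ 7 (mod 100).

07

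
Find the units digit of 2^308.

6

Powers of 2 mod 10 repeat with period 4: 2, 4, 8, 6.
308 mod 4 = 0, so the last digit matches 2^4 = 6.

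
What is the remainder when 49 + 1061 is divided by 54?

1061 mod 54 = 35 (since 19·54 = 1026).
(49 + 35) mod 54 = 30.

30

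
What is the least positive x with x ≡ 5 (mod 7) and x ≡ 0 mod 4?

12

x ≡ 0 (mod 4) gives x ∈ {0, 4, 8, 12}.
The first of these with x mod 7 = 5 is 12.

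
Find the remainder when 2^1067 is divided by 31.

Successive squares of 2 mod 31: 2^1≡2, 2^2≡4, 2^4≡16, 2^8≡8, 2^16≡2, 2^32≡4, 2^64≡16, 2^128≡8, 2^256≡2, 2^512≡4, 2^1024≡16.
Since 1067 = 1 + 2 + 8 + 32 + 1024 in binary, 2^1067 ≡ 2·4·8·4·16 ≡ 4 (mod 31).

4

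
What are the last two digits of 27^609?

87

Square-and-reduce mod 100: 27^1≡27, 27^2≡29, 27^4≡41, 27^8≡81, 27^16≡61, 27^32≡21, 27^64≡41, 27^128≡81, 27^256≡61, 27^512≡21.
Since 609 = 1 + 32 + 64 + 512 in binary, 27^609 ≡ 27·21·41·21 ≡ 87 (mod 100).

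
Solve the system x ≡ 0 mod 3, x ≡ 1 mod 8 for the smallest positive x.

9

Since 8·2 ≡ 1 (mod 3), take x = 1 + 8·((0−1)·2 mod 3) = 1 + 8·1 = 9.
Check: 9 mod 3 = 0, 9 mod 8 = 1.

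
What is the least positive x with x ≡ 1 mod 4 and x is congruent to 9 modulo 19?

x ≡ 1 (mod 4) gives x ∈ {1, 5, 9}.
The first of these with x mod 19 = 9 is 9.

9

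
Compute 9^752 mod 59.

Successive squares of 9 mod 59: 9^1≡9, 9^2≡22, 9^4≡12, 9^8≡26, 9^16≡27, 9^32≡21, 9^64≡28, 9^128≡17, 9^256≡53, 9^512≡36.
752 = 16 + 32 + 64 + 128 + 512, so 9^752 ≡ 27·21·28·17·36 ≡ 51 (mod 59).

51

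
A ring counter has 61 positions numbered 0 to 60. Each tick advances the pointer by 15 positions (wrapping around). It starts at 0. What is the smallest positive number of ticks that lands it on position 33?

15⁻¹ ≡ 57 (mod 61) because 15·57 = 855 = 14·61 + 1.
Multiplying both sides by 57: x ≡ 57·33 = 1881 ≡ 51 (mod 61).

51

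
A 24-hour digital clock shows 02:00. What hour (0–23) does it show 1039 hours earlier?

19

1039 mod 24 = 7 (since 43·24 = 1032).
(2 − 7) mod 24 = 19.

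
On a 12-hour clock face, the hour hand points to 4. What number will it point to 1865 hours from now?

9

1865 = 155·12 + 5, so 1865 mod 12 = 5.
4 + 5 → 9 on a 12-hour dial.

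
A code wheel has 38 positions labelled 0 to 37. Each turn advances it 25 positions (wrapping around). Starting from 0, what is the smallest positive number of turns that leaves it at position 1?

35

38 = 1·25 + 13
25 = 1·13 + 12
13 = 1·12 + 1
12 = 12·1 + 0
Back-substituting gives 25·35 ≡ 1 (mod 38).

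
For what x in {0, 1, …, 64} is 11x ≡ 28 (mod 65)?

38

11⁻¹ ≡ 6 (mod 65) because 11·6 = 66 = 1·65 + 1.
So x ≡ 6·28 = 168 ≡ 38 (mod 65).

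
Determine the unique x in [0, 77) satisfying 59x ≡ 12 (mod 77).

59⁻¹ ≡ 47 (mod 77) because 59·47 = 2773 = 36·77 + 1.
So x ≡ 47·12 = 564 ≡ 25 (mod 77).
Check: 59·25 = 1475 = 19·77 + 12.

25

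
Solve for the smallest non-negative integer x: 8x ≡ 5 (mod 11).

2

8⁻¹ ≡ 7 (mod 11) because 8·7 = 56 = 5·11 + 1.
So x ≡ 7·5 = 35 ≡ 2 (mod 11).
Check: 8·2 = 16 = 1·11 + 5.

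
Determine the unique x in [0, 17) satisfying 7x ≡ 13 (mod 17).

14

The inverse of 7 mod 17 is 5 (since 7·5 = 35 ≡ 1).
So x ≡ 5·13 = 65 ≡ 14 (mod 17).
Check: 7·14 = 98 = 5·17 + 13.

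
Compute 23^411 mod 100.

27

Square-and-reduce mod 100: 23^1≡23, 23^2≡29, 23^4≡41, 23^8≡81, 23^16≡61, 23^32≡21, 23^64≡41, 23^128≡81, 23^256≡61.
411 = 1 + 2 + 8 + 16 + 128 + 256, so 23^411 ≡ 23·29·81·61·81·61 ≡ 27 (mod 100).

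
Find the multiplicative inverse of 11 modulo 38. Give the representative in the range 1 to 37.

11·7 = 77 = 2·38 + 1, so 11⁻¹ ≡ 7 (mod 38).

7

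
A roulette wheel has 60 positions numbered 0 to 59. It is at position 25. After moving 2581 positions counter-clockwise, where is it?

24

Dividing 2581 by 60 gives quotient 43 and remainder 1.
(25 − 1) mod 60 = 24.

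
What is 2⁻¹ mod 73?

2·37 = 74 = 1·73 + 1, so 2⁻¹ ≡ 37 (mod 73).

37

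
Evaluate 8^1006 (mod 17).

Square-and-reduce mod 17: 8^1≡8, 8^2≡13, 8^4≡16, 8^8≡1, 8^16≡1, 8^32≡1, 8^64≡1, 8^128≡1, 8^256≡1, 8^512≡1.
1006 = 2 + 4 + 8 + 32 + 64 + 128 + 256 + 512, so 8^1006 ≡ 13·16·1·1·1·1·1·1 ≡ 4 (mod 17).

4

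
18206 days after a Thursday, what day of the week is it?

Wednesday

18206 = 2600·7 + 6, so 18206 mod 7 = 6.
Thursday + 6 days → Wednesday.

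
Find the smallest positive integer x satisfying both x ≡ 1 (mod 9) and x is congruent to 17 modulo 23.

109

Since 23·2 ≡ 1 (mod 9), take x = 17 + 23·((1−17)·2 mod 9) = 17 + 23·4 = 109.
Check: 109 mod 9 = 1, 109 mod 23 = 17.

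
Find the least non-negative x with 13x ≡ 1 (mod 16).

13⁻¹ ≡ 5 (mod 16) because 13·5 = 65 = 4·16 + 1.
Multiplying both sides by 5: x ≡ 5·1 = 5 ≡ 5 (mod 16).

5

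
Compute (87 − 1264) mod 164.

135

1264 mod 164 = 116 (since 7·164 = 1148).
(87 − 116) mod 164 = 135.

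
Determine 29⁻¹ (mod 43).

3

43 = 1·29 + 14
29 = 2·14 + 1
14 = 14·1 + 0
Back-substituting gives 29·3 ≡ 1 (mod 43).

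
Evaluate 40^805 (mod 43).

6

Successive squares of 40 mod 43: 40^1≡40, 40^2≡9, 40^4≡38, 40^8≡25, 40^16≡23, 40^32≡13, 40^64≡40, 40^128≡9, 40^256≡38, 40^512≡25.
805 = 1 + 4 + 32 + 256 + 512, so 40^805 ≡ 40·38·13·38·25 ≡ 6 (mod 43).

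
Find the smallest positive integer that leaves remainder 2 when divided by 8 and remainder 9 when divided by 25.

34

x ≡ 2 (mod 8) gives x ∈ {2, 10, 18, 26, 34}.
The first of these with x mod 25 = 9 is 34.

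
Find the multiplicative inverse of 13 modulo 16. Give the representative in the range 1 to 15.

16 = 1·13 + 3
13 = 4·3 + 1
3 = 3·1 + 0
Back-substituting gives 13·5 ≡ 1 (mod 16).

5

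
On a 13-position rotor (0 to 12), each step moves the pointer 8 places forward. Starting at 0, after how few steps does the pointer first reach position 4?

The inverse of 8 mod 13 is 5 (since 8·5 = 40 ≡ 1).
Multiplying both sides by 5: x ≡ 5·4 = 20 ≡ 7 (mod 13).
Check: 8·7 = 56 = 4·13 + 4.

7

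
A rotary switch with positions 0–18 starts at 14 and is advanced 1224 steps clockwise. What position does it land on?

3

1224 − 64·19 = 8, so 1224 ≡ 8 (mod 19).
(14 + 8) mod 19 = 3.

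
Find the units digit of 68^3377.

Last digits of 8^n: 8, 4, 2, 6 (period 4).
3377 mod 4 = 1, so the last digit matches 8^1 = 8.

8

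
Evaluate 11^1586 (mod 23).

Square-and-reduce mod 23: 11^1≡11, 11^2≡6, 11^4≡13, 11^8≡8, 11^16≡18, 11^32≡2, 11^64≡4, 11^128≡16, 11^256≡3, 11^512≡9, 11^1024≡12.
1586 = 2 + 16 + 32 + 512 + 1024, so 11^1586 ≡ 6·18·2·9·12 ≡ 6 (mod 23).

6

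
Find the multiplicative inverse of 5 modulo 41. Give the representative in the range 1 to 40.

33

5·33 = 165 = 4·41 + 1, so 5⁻¹ ≡ 33 (mod 41).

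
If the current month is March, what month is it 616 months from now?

July

616 mod 12 = 4 (since 51·12 = 612).
March + 4 months → July.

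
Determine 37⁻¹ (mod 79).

79 = 2·37 + 5
37 = 7·5 + 2
5 = 2·2 + 1
2 = 2·1 + 0
Back-substituting gives 37·47 ≡ 1 (mod 79).

47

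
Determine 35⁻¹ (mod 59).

27

59 = 1·35 + 24
35 = 1·24 + 11
24 = 2·11 + 2
11 = 5·2 + 1
2 = 2·1 + 0
Back-substituting gives 35·27 ≡ 1 (mod 59).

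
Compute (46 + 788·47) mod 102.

56

788·47 = 37036.
37036 = 363·102 + 10, so 37036 mod 102 = 10.
(46 + 10) mod 102 = 56.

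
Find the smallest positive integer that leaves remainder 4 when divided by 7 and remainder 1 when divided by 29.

88

Since 29·1 ≡ 1 (mod 7), take x = 1 + 29·((4−1)·1 mod 7) = 1 + 29·3 = 88.
Check: 88 mod 7 = 4, 88 mod 29 = 1.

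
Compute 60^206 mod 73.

Successive squares of 60 mod 73: 60^1≡60, 60^2≡23, 60^4≡18, 60^8≡32, 60^16≡2, 60^32≡4, 60^64≡16, 60^128≡37.
206 = 2 + 4 + 8 + 64 + 128, so 60^206 ≡ 23·18·32·16·37 ≡ 61 (mod 73).

61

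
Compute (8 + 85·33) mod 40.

85·33 = 2805.
2805 = 70·40 + 5, so 2805 mod 40 = 5.
(8 + 5) mod 40 = 13.

13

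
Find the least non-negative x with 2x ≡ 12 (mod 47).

6

The inverse of 2 mod 47 is 24 (since 2·24 = 48 ≡ 1).
So x ≡ 24·12 = 288 ≡ 6 (mod 47).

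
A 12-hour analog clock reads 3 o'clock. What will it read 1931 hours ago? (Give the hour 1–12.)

4

1931 = 160·12 + 11, so 1931 mod 12 = 11.
3 − 11 → 4 on a 12-hour dial.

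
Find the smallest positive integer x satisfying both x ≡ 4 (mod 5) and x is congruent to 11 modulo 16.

Since 16·1 ≡ 1 (mod 5), take x = 11 + 16·((4−11)·1 mod 5) = 11 + 16·3 = 59.
Check: 59 mod 5 = 4, 59 mod 16 = 11.

59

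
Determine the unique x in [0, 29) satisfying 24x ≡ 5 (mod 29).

28

24⁻¹ ≡ 23 (mod 29) because 24·23 = 552 = 19·29 + 1.
So x ≡ 23·5 = 115 ≡ 28 (mod 29).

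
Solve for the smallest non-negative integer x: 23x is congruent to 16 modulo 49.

22

23⁻¹ ≡ 32 (mod 49) because 23·32 = 736 = 15·49 + 1.
So x ≡ 32·16 = 512 ≡ 22 (mod 49).
Check: 23·22 = 506 = 10·49 + 16.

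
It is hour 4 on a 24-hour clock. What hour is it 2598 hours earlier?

22

2598 mod 24 = 6 (since 108·24 = 2592).
(4 − 6) mod 24 = 22.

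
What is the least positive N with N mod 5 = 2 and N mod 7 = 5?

12

Since 7·3 ≡ 1 (mod 5), take x = 5 + 7·((2−5)·3 mod 5) = 5 + 7·1 = 12.
Check: 12 mod 5 = 2, 12 mod 7 = 5.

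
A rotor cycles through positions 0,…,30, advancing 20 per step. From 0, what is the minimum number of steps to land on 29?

The inverse of 20 mod 31 is 14 (since 20·14 = 280 ≡ 1).
So x ≡ 14·29 = 406 ≡ 3 (mod 31).
Check: 20·3 = 60 = 1·31 + 29.

3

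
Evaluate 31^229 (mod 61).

35

Successive squares of 31 mod 61: 31^1≡31, 31^2≡46, 31^4≡42, 31^8≡56, 31^16≡25, 31^32≡15, 31^64≡42, 31^128≡56.
Since 229 = 1 + 4 + 32 + 64 + 128 in binary, 31^229 ≡ 31·42·15·42·56 ≡ 35 (mod 61).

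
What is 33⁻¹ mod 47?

47 = 1·33 + 14
33 = 2·14 + 5
14 = 2·5 + 4
5 = 1·4 + 1
4 = 4·1 + 0
Back-substituting gives 33·10 ≡ 1 (mod 47).

10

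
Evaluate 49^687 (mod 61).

Square-and-reduce mod 61: 49^1≡49, 49^2≡22, 49^4≡57, 49^8≡16, 49^16≡12, 49^32≡22, 49^64≡57, 49^128≡16, 49^256≡12, 49^512≡22.
Since 687 = 1 + 2 + 4 + 8 + 32 + 128 + 512 in binary, 49^687 ≡ 49·22·57·16·22·16·22 ≡ 3 (mod 61).

3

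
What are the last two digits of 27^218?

Successive squares of 27 mod 100: 27^1≡27, 27^2≡29, 27^4≡41, 27^8≡81, 27^16≡61, 27^32≡21, 27^64≡41, 27^128≡81.
Since 218 = 2 + 8 + 16 + 64 + 128 in binary, 27^218 ≡ 29·81·61·41·81 ≡ 69 (mod 100).

69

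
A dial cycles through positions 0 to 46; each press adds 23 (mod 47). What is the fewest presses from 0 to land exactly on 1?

45

23·45 = 1035 = 22·47 + 1, so 23⁻¹ ≡ 45 (mod 47).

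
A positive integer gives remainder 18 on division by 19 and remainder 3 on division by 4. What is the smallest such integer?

Since 4·5 ≡ 1 (mod 19), take x = 3 + 4·((18−3)·5 mod 19) = 3 + 4·18 = 75.
Check: 75 mod 19 = 18, 75 mod 4 = 3.

75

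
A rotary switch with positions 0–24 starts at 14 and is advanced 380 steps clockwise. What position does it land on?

380 mod 25 = 5 (since 15·25 = 375).
(14 + 5) mod 25 = 19.

19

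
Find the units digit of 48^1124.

6

Powers of 8 mod 10 repeat with period 4: 8, 4, 2, 6.
1124 mod 4 = 0, so the last digit matches 8^4 = 6.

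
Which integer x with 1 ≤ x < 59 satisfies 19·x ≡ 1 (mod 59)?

59 = 3·19 + 2
19 = 9·2 + 1
2 = 2·1 + 0
Back-substituting gives 19·28 ≡ 1 (mod 59).

28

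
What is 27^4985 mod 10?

Last digits of 7^n: 7, 9, 3, 1 (period 4).
4985 mod 4 = 1, so the last digit matches 7^1 = 7.

7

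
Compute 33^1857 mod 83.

By repeated squaring mod 83: 33^1≡33, 33^2≡10, 33^4≡17, 33^8≡40, 33^16≡23, 33^32≡31, 33^64≡48, 33^128≡63, 33^256≡68, 33^512≡59, 33^1024≡78.
Since 1857 = 1 + 64 + 256 + 512 + 1024 in binary, 33^1857 ≡ 33·48·68·59·78 ≡ 16 (mod 83).

16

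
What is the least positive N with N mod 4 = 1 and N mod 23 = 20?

89

x ≡ 1 (mod 4) gives x ∈ {1, 5, 9, 13, 17, 21, 25, 29, …}.
The first of these with x mod 23 = 20 is 89.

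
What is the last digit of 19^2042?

1

Powers of 9 mod 10 repeat with period 2: 9, 1.
2042 mod 2 = 0, so the last digit matches 9^2 = 1.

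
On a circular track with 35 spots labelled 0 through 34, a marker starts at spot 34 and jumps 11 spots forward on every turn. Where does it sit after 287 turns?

287·11 = 3157.
3157 = 90·35 + 7, so 3157 mod 35 = 7.
(34 + 7) mod 35 = 6.

6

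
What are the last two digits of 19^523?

59

Square-and-reduce mod 100: 19^1≡19, 19^2≡61, 19^4≡21, 19^8≡41, 19^16≡81, 19^32≡61, 19^64≡21, 19^128≡41, 19^256≡81, 19^512≡61.
Since 523 = 1 + 2 + 8 + 512 in binary, 19^523 ≡ 19·61·41·61 ≡ 59 (mod 100).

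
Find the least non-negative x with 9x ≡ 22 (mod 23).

5

9⁻¹ ≡ 18 (mod 23) because 9·18 = 162 = 7·23 + 1.
So x ≡ 18·22 = 396 ≡ 5 (mod 23).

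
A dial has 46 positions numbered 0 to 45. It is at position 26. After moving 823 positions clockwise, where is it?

823 = 17·46 + 41, so 823 mod 46 = 41.
(26 + 41) mod 46 = 21.

21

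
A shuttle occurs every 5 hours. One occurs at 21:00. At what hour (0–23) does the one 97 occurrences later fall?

97·5 = 485.
485 − 20·24 = 5, so 485 ≡ 5 (mod 24).
(21 + 5) mod 24 = 2.

2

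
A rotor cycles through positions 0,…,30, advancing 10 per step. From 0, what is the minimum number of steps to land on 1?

The inverse of 10 mod 31 is 28 (since 10·28 = 280 ≡ 1).
So x ≡ 28·1 = 28 ≡ 28 (mod 31).

28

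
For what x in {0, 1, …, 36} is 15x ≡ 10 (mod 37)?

13

15⁻¹ ≡ 5 (mod 37) because 15·5 = 75 = 2·37 + 1.
So x ≡ 5·10 = 50 ≡ 13 (mod 37).
Check: 15·13 = 195 = 5·37 + 10.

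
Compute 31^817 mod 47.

43

Square-and-reduce mod 47: 31^1≡31, 31^2≡21, 31^4≡18, 31^8≡42, 31^16≡25, 31^32≡14, 31^64≡8, 31^128≡17, 31^256≡7, 31^512≡2.
817 = 1 + 16 + 32 + 256 + 512, so 31^817 ≡ 31·25·14·7·2 ≡ 43 (mod 47).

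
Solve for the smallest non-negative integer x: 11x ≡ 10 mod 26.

11⁻¹ ≡ 19 (mod 26) because 11·19 = 209 = 8·26 + 1.
So x ≡ 19·10 = 190 ≡ 8 (mod 26).

8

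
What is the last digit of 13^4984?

1

Powers of 3 mod 10 repeat with period 4: 3, 9, 7, 1.
4984 leaves remainder 0 on division by 4, so 13^4984 ends in 1.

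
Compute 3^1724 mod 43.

9

Square-and-reduce mod 43: 3^1≡3, 3^2≡9, 3^4≡38, 3^8≡25, 3^16≡23, 3^32≡13, 3^64≡40, 3^128≡9, 3^256≡38, 3^512≡25, 3^1024≡23.
Since 1724 = 4 + 8 + 16 + 32 + 128 + 512 + 1024 in binary, 3^1724 ≡ 38·25·23·13·9·25·23 ≡ 9 (mod 43).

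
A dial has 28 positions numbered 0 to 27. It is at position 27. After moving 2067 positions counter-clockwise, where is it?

Dividing 2067 by 28 gives quotient 73 and remainder 23.
(27 − 23) mod 28 = 4.

4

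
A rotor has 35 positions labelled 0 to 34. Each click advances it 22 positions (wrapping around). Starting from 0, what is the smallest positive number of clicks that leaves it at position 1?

35 = 1·22 + 13
22 = 1·13 + 9
13 = 1·9 + 4
9 = 2·4 + 1
4 = 4·1 + 0
Back-substituting gives 22·8 ≡ 1 (mod 35).

8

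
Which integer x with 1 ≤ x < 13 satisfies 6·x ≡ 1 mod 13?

11

13 = 2·6 + 1
6 = 6·1 + 0
Back-substituting gives 6·11 ≡ 1 (mod 13).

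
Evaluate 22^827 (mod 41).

30

Successive squares of 22 mod 41: 22^1≡22, 22^2≡33, 22^4≡23, 22^8≡37, 22^16≡16, 22^32≡10, 22^64≡18, 22^128≡37, 22^256≡16, 22^512≡10.
Since 827 = 1 + 2 + 8 + 16 + 32 + 256 + 512 in binary, 22^827 ≡ 22·33·37·16·10·16·10 ≡ 30 (mod 41).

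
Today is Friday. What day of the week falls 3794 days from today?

3794 mod 7 = 0 (since 542·7 = 3794).
Friday + 0 days → Friday.

Friday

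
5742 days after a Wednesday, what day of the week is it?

Friday

5742 mod 7 = 2 (since 820·7 = 5740).
Wednesday + 2 days → Friday.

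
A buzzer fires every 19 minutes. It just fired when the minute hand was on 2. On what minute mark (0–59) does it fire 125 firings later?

37

125·19 = 2375.
2375 = 39·60 + 35, so 2375 mod 60 = 35.
(2 + 35) mod 60 = 37.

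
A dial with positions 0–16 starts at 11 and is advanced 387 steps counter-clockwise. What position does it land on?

15

387 mod 17 = 13 (since 22·17 = 374).
(11 − 13) mod 17 = 15.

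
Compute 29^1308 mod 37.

Square-and-reduce mod 37: 29^1≡29, 29^2≡27, 29^4≡26, 29^8≡10, 29^16≡26, 29^32≡10, 29^64≡26, 29^128≡10, 29^256≡26, 29^512≡10, 29^1024≡26.
Since 1308 = 4 + 8 + 16 + 256 + 1024 in binary, 29^1308 ≡ 26·10·26·26·26 ≡ 1 (mod 37).

1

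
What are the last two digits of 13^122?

69

Successive squares of 13 mod 100: 13^1≡13, 13^2≡69, 13^4≡61, 13^8≡21, 13^16≡41, 13^32≡81, 13^64≡61.
122 = 2 + 8 + 16 + 32 + 64, so 13^122 ≡ 69·21·41·81·61 ≡ 69 (mod 100).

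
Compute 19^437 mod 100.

39

Square-and-reduce mod 100: 19^1≡19, 19^2≡61, 19^4≡21, 19^8≡41, 19^16≡81, 19^32≡61, 19^64≡21, 19^128≡41, 19^256≡81.
437 = 1 + 4 + 16 + 32 + 128 + 256, so 19^437 ≡ 19·21·81·61·41·81 ≡ 39 (mod 100).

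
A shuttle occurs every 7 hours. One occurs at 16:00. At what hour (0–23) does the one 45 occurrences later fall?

45·7 = 315.
Dividing 315 by 24 gives quotient 13 and remainder 3.
(16 + 3) mod 24 = 19.

19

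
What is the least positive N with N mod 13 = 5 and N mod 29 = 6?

122

Since 29·9 ≡ 1 (mod 13), take x = 6 + 29·((5−6)·9 mod 13) = 6 + 29·4 = 122.
Check: 122 mod 13 = 5, 122 mod 29 = 6.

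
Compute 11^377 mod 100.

Square-and-reduce mod 100: 11^1≡11, 11^2≡21, 11^4≡41, 11^8≡81, 11^16≡61, 11^32≡21, 11^64≡41, 11^128≡81, 11^256≡61.
377 = 1 + 8 + 16 + 32 + 64 + 256, so 11^377 ≡ 11·81·61·21·41·61 ≡ 71 (mod 100).

71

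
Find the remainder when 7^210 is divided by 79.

By repeated squaring mod 79: 7^1≡7, 7^2≡49, 7^4≡31, 7^8≡13, 7^16≡11, 7^32≡42, 7^64≡26, 7^128≡44.
Since 210 = 2 + 16 + 64 + 128 in binary, 7^210 ≡ 49·11·26·44 ≡ 21 (mod 79).

21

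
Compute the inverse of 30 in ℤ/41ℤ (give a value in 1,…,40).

30·26 = 780 = 19·41 + 1, so 30⁻¹ ≡ 26 (mod 41).

26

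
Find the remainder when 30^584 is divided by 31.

Square-and-reduce mod 31: 30^1≡30, 30^2≡1, 30^4≡1, 30^8≡1, 30^16≡1, 30^32≡1, 30^64≡1, 30^128≡1, 30^256≡1, 30^512≡1.
Since 584 = 8 + 64 + 512 in binary, 30^584 ≡ 1·1·1 ≡ 1 (mod 31).

1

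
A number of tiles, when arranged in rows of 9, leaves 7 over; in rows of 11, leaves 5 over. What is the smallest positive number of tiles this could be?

x ≡ 7 (mod 9) gives x ∈ {7, 16}.
The first of these with x mod 11 = 5 is 16.

16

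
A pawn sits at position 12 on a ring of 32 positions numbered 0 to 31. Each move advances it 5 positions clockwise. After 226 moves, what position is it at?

226·5 = 1130.
1130 mod 32 = 10 (since 35·32 = 1120).
(12 + 10) mod 32 = 22.

22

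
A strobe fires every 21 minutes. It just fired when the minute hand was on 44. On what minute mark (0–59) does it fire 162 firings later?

162·21 = 3402.
Dividing 3402 by 60 gives quotient 56 and remainder 42.
(44 + 42) mod 60 = 26.

26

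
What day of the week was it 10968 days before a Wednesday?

Thursday

Dividing 10968 by 7 gives quotient 1566 and remainder 6.
Wednesday − 6 days → Thursday.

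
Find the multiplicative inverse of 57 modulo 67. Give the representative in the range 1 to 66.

20

57·20 = 1140 = 17·67 + 1, so 57⁻¹ ≡ 20 (mod 67).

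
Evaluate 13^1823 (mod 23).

2

By repeated squaring mod 23: 13^1≡13, 13^2≡8, 13^4≡18, 13^8≡2, 13^16≡4, 13^32≡16, 13^64≡3, 13^128≡9, 13^256≡12, 13^512≡6, 13^1024≡13.
1823 = 1 + 2 + 4 + 8 + 16 + 256 + 512 + 1024, so 13^1823 ≡ 13·8·18·2·4·12·6·13 ≡ 2 (mod 23).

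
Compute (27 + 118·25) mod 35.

118·25 = 2950.
2950 = 84·35 + 10, so 2950 mod 35 = 10.
(27 + 10) mod 35 = 2.

2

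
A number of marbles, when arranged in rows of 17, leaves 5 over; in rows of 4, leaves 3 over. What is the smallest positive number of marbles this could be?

39

x ≡ 3 (mod 4) gives x ∈ {3, 7, 11, 15, 19, 23, 27, 31, …}.
The first of these with x mod 17 = 5 is 39.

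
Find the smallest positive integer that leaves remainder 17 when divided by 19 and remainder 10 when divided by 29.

x ≡ 17 (mod 19) gives x ∈ {17, 36, 55, 74, 93, 112, 131, 150, …}.
The first of these with x mod 29 = 10 is 416.

416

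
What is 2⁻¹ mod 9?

2·5 = 10 = 1·9 + 1, so 2⁻¹ ≡ 5 (mod 9).

5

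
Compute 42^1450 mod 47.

42

Successive squares of 42 mod 47: 42^1≡42, 42^2≡25, 42^4≡14, 42^8≡8, 42^16≡17, 42^32≡7, 42^64≡2, 42^128≡4, 42^256≡16, 42^512≡21, 42^1024≡18.
1450 = 2 + 8 + 32 + 128 + 256 + 1024, so 42^1450 ≡ 25·8·7·4·16·18 ≡ 42 (mod 47).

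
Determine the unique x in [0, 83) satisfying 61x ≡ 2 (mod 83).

15

The inverse of 61 mod 83 is 49 (since 61·49 = 2989 ≡ 1).
So x ≡ 49·2 = 98 ≡ 15 (mod 83).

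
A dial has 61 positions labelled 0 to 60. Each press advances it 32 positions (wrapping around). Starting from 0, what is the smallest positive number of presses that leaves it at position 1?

61 = 1·32 + 29
32 = 1·29 + 3
29 = 9·3 + 2
3 = 1·2 + 1
2 = 2·1 + 0
Back-substituting gives 32·21 ≡ 1 (mod 61).

21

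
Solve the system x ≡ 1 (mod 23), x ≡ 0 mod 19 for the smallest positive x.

x ≡ 0 (mod 19) gives x ∈ {0, 19, 38, 57, 76, 95, 114, 133, …}.
The first of these with x mod 23 = 1 is 323.

323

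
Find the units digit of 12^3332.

The units digit of 12^n cycles with period 4: 2, 4, 8, 6, …
3332 leaves remainder 0 on division by 4, so 12^3332 ends in 6.

6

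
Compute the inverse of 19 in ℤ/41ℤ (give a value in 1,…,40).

13

41 = 2·19 + 3
19 = 6·3 + 1
3 = 3·1 + 0
Back-substituting gives 19·13 ≡ 1 (mod 41).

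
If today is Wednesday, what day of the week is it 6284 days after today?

6284 mod 7 = 5 (since 897·7 = 6279).
Wednesday + 5 days → Monday.

Monday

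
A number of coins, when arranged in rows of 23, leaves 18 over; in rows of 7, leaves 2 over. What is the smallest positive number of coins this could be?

x ≡ 2 (mod 7) gives x ∈ {2, 9, 16, 23, 30, 37, 44, 51, …}.
The first of these with x mod 23 = 18 is 156.

156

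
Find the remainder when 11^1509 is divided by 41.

29

Successive squares of 11 mod 41: 11^1≡11, 11^2≡39, 11^4≡4, 11^8≡16, 11^16≡10, 11^32≡18, 11^64≡37, 11^128≡16, 11^256≡10, 11^512≡18, 11^1024≡37.
Since 1509 = 1 + 4 + 32 + 64 + 128 + 256 + 1024 in binary, 11^1509 ≡ 11·4·18·37·16·10·37 ≡ 29 (mod 41).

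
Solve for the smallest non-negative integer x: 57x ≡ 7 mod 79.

32

57⁻¹ ≡ 61 (mod 79) because 57·61 = 3477 = 44·79 + 1.
So x ≡ 61·7 = 427 ≡ 32 (mod 79).
Check: 57·32 = 1824 = 23·79 + 7.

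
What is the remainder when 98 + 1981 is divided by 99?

Dividing 1981 by 99 gives quotient 20 and remainder 1.
(98 + 1) mod 99 = 0.

0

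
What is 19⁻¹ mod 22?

19·7 = 133 = 6·22 + 1, so 19⁻¹ ≡ 7 (mod 22).

7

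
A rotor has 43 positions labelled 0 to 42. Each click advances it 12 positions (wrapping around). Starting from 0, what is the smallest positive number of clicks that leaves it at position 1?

18

43 = 3·12 + 7
12 = 1·7 + 5
7 = 1·5 + 2
5 = 2·2 + 1
2 = 2·1 + 0
Back-substituting gives 12·18 ≡ 1 (mod 43).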